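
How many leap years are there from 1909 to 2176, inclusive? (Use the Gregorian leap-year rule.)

Multiples of 4 in [1909,2176]: 67.
Of those, multiples of 100: 2 (not leap unless ÷400).
Multiples of 400: 1.
Leap years = 67 − 2 + 1 = 66.

66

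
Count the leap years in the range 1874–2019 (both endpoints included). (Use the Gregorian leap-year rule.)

35

Multiples of 4 in [1874,2019]: 36.
Of those, multiples of 100: 2 (not leap unless ÷400).
Multiples of 400: 1.
Leap years = 36 − 2 + 1 = 35.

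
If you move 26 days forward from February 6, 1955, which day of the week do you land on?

First find the weekday of Feb 6, 1955. Doomsday rule: the anchor day for the 1900s is Wednesday. For year 55: 55÷12 = 4 r 7, and 7÷4 = 1, so 4+7+1 = 12.
Wednesday + 12 ≡ Monday — that's 1955's doomsday.
In February the doomsday date is Feb 28 (1955 is not a leap year).
Feb 6 is 22 days before Feb 28; 22 mod 7 = 1, so Monday − 1 = Sunday.
26 mod 7 = 5, so 26 days after a Sunday is Sunday + 5 = Friday.

Friday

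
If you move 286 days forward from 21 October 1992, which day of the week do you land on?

First find the weekday of Oct 21, 1992. Doomsday rule: the anchor day for the 1900s is Wednesday. For year 92: 92÷12 = 7 r 8, and 8÷4 = 2, so 7+8+2 = 17.
Wednesday + 17 ≡ Saturday — that's 1992's doomsday.
In October the doomsday date is Oct 10.
Oct 21 is 11 days after Oct 10; 11 mod 7 = 4, so Saturday + 4 = Wednesday.
286 mod 7 = 6, so 286 days after a Wednesday is Wednesday + 6 = Tuesday.

Tuesday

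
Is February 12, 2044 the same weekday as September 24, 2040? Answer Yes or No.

From Sep 24, 2040 to Feb 12, 2044 is 1236 days.
1236 mod 7 = 4, so they are different weekdays.
(Sep 24, 2040 is a Monday; Feb 12, 2044 is a Friday.)

No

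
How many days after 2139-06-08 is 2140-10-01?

Jun 8, 2139 → Jun 8, 2140: 366 days (Feb 29, 2140 is in that span).
Jun 8, 2140 → Jul 8, 2140: 30 days (June has 30).
Jul 8, 2140 → Aug 8, 2140: 31 days (July has 31).
Aug 8, 2140 → Sep 8, 2140: 31 days (August has 31).
Sep 8, 2140 → Oct 1, 2140: 23 days.
Total: 481 days.

481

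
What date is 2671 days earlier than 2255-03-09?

−365 (one year) → Mar 9, 2254 (2306 left).
−365 (one year) → Mar 9, 2253 (1941 left).
−365 (one year) → Mar 9, 2252 (1576 left).
−366 (one year; includes Feb 29, 2252) → Mar 9, 2251 (1210 left).
−365 (one year) → Mar 9, 2250 (845 left).
−365 (one year) → Mar 9, 2249 (480 left).
−365 (one year) → Mar 9, 2248 (115 left).
−9 → Feb 29, 2248 (end of Feb, 29 days; 106 left).
−29 → Jan 31, 2248 (end of Jan, 31 days; 77 left).
−31 → Dec 31, 2247 (end of Dec, 31 days; 46 left).
−31 → Nov 30, 2247 (end of Nov, 30 days; 15 left).
−15 → Nov 15, 2247.

November 15, 2247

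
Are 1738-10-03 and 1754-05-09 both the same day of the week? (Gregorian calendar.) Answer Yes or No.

From Oct 3, 1738 to May 9, 1754 is 5697 days.
5697 mod 7 = 6, so they are different weekdays.
(Oct 3, 1738 is a Friday; May 9, 1754 is a Thursday.)

No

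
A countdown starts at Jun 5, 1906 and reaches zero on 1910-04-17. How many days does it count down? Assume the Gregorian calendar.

Jun 5, 1906 → Jun 5, 1907: 365 days.
Jun 5, 1907 → Jun 5, 1908: 366 days (Feb 29, 1908 is in that span).
Jun 5, 1908 → Jun 5, 1909: 365 days.
Jun 5, 1909 → Jul 5, 1909: 30 days (June has 30).
Jul 5, 1909 → Aug 5, 1909: 31 days (July has 31).
Aug 5, 1909 → Sep 5, 1909: 31 days (August has 31).
Sep 5, 1909 → Oct 5, 1909: 30 days (September has 30).
Oct 5, 1909 → Nov 5, 1909: 31 days (October has 31).
Nov 5, 1909 → Dec 5, 1909: 30 days (November has 30).
Dec 5, 1909 → Jan 5, 1910: 31 days (December has 31).
Jan 5, 1910 → Feb 5, 1910: 31 days (January has 31).
Feb 5, 1910 → Mar 5, 1910: 28 days (February has 28).
Mar 5, 1910 → Apr 5, 1910: 31 days (March has 31).
Apr 5, 1910 → Apr 17, 1910: 12 days.
Total: 1412 days.

1412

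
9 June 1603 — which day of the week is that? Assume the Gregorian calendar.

Monday

Doomsday rule: the anchor day for the 1600s is Tuesday. For year 03: 3÷12 = 0 r 3, and 3÷4 = 0, so 0+3+0 = 3.
Tuesday + 3 ≡ Friday — that's 1603's doomsday.
In June the doomsday date is Jun 6.
Jun 9 is 3 days after Jun 6; 3 mod 7 = 3, so Friday + 3 = Monday.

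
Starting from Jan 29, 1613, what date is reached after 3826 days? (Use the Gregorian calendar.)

+365 (one year) → Jan 29, 1614 (3461 left).
+365 (one year) → Jan 29, 1615 (3096 left).
+365 (one year) → Jan 29, 1616 (2731 left).
+366 (one year; includes Feb 29, 1616) → Jan 29, 1617 (2365 left).
+365 (one year) → Jan 29, 1618 (2000 left).
+365 (one year) → Jan 29, 1619 (1635 left).
+365 (one year) → Jan 29, 1620 (1270 left).
+366 (one year; includes Feb 29, 1620) → Jan 29, 1621 (904 left).
+365 (one year) → Jan 29, 1622 (539 left).
+365 (one year) → Jan 29, 1623 (174 left).
Jan has 31 days: +3 → Feb 1, 1623 (171 left).
Feb has 28 days: +28 → Mar 1, 1623 (143 left).
Mar has 31 days: +31 → Apr 1, 1623 (112 left).
Apr has 30 days: +30 → May 1, 1623 (82 left).
May has 31 days: +31 → Jun 1, 1623 (51 left).
Jun has 30 days: +30 → Jul 1, 1623 (21 left).
+21 → Jul 22, 1623.

July 22, 1623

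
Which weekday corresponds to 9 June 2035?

Saturday

January 1, 2035 is a Monday.
Jan 1, 2035 → Feb 1, 2035: 31 days (January has 31).
Feb 1, 2035 → Mar 1, 2035: 28 days (February has 28).
Mar 1, 2035 → Apr 1, 2035: 31 days (March has 31).
Apr 1, 2035 → May 1, 2035: 30 days (April has 30).
May 1, 2035 → Jun 1, 2035: 31 days (May has 31).
Jun 1, 2035 → Jun 9, 2035: 8 days.
Total: 159 days.
159 mod 7 = 5, so Monday + 5 = Saturday.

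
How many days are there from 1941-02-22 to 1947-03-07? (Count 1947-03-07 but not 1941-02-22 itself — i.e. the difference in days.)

Feb 22, 1941 → Feb 22, 1942: 365 days.
Feb 22, 1942 → Feb 22, 1943: 365 days.
Feb 22, 1943 → Feb 22, 1944: 365 days.
Feb 22, 1944 → Feb 22, 1945: 366 days (Feb 29, 1944 is in that span).
Feb 22, 1945 → Feb 22, 1946: 365 days.
Feb 22, 1946 → Mar 22, 1946: 28 days (February has 28).
Mar 22, 1946 → Apr 22, 1946: 31 days (March has 31).
Apr 22, 1946 → May 22, 1946: 30 days (April has 30).
May 22, 1946 → Jun 22, 1946: 31 days (May has 31).
Jun 22, 1946 → Jul 22, 1946: 30 days (June has 30).
Jul 22, 1946 → Aug 22, 1946: 31 days (July has 31).
Aug 22, 1946 → Sep 22, 1946: 31 days (August has 31).
Sep 22, 1946 → Oct 22, 1946: 30 days (September has 30).
Oct 22, 1946 → Nov 22, 1946: 31 days (October has 31).
Nov 22, 1946 → Dec 22, 1946: 30 days (November has 30).
Dec 22, 1946 → Jan 22, 1947: 31 days (December has 31).
Jan 22, 1947 → Feb 22, 1947: 31 days (January has 31).
Feb 22, 1947 → Mar 7, 1947: 13 days.
Total: 2204 days.

2204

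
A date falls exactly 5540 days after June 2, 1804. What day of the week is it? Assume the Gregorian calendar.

First find the weekday of Jun 2, 1804. Doomsday rule: the anchor day for the 1800s is Friday. For year 04: 4÷12 = 0 r 4, and 4÷4 = 1, so 0+4+1 = 5.
Friday + 5 ≡ Wednesday — that's 1804's doomsday.
In June the doomsday date is Jun 6.
Jun 2 is 4 days before Jun 6; 4 mod 7 = 4, so Wednesday − 4 = Saturday.
5540 mod 7 = 3, so 5540 days after a Saturday is Saturday + 3 = Tuesday.

Tuesday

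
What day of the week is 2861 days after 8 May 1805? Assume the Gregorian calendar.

Monday

First find the weekday of May 8, 1805. Doomsday rule: the anchor day for the 1800s is Friday. For year 05: 5÷12 = 0 r 5, and 5÷4 = 1, so 0+5+1 = 6.
Friday + 6 ≡ Thursday — that's 1805's doomsday.
In May the doomsday date is May 9.
May 8 is 1 day before May 9; 1 mod 7 = 1, so Thursday − 1 = Wednesday.
2861 mod 7 = 5, so 2861 days after a Wednesday is Wednesday + 5 = Monday.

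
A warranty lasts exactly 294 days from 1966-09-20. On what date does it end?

Sep has 30 days: +11 → Oct 1, 1966 (283 left).
Oct has 31 days: +31 → Nov 1, 1966 (252 left).
Nov has 30 days: +30 → Dec 1, 1966 (222 left).
Dec has 31 days: +31 → Jan 1, 1967 (191 left).
Jan has 31 days: +31 → Feb 1, 1967 (160 left).
Feb has 28 days: +28 → Mar 1, 1967 (132 left).
Mar has 31 days: +31 → Apr 1, 1967 (101 left).
Apr has 30 days: +30 → May 1, 1967 (71 left).
May has 31 days: +31 → Jun 1, 1967 (40 left).
Jun has 30 days: +30 → Jul 1, 1967 (10 left).
+10 → Jul 11, 1967.

July 11, 1967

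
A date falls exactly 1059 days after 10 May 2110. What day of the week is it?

Monday

May 10, 2110 is a Saturday.
1059 mod 7 = 2, so 1059 days after a Saturday is Saturday + 2 = Monday.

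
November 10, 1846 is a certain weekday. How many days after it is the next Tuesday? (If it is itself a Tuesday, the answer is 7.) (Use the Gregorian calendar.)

Nov 10, 1846 is a Tuesday.
From Tuesday to the next Tuesday is 7 days.

7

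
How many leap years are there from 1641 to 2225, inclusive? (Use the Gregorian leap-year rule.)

141

Multiples of 4 in [1641,2225]: 146.
Of those, multiples of 100: 6 (not leap unless ÷400).
Multiples of 400: 1.
Leap years = 146 − 6 + 1 = 141.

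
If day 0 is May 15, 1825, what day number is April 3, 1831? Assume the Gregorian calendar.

May 15, 1825 → May 15, 1826: 365 days.
May 15, 1826 → May 15, 1827: 365 days.
May 15, 1827 → May 15, 1828: 366 days (Feb 29, 1828 is in that span).
May 15, 1828 → May 15, 1829: 365 days.
May 15, 1829 → May 15, 1830: 365 days.
May 15, 1830 → Jun 15, 1830: 31 days (May has 31).
Jun 15, 1830 → Jul 15, 1830: 30 days (June has 30).
Jul 15, 1830 → Aug 15, 1830: 31 days (July has 31).
Aug 15, 1830 → Sep 15, 1830: 31 days (August has 31).
Sep 15, 1830 → Oct 15, 1830: 30 days (September has 30).
Oct 15, 1830 → Nov 15, 1830: 31 days (October has 31).
Nov 15, 1830 → Dec 15, 1830: 30 days (November has 30).
Dec 15, 1830 → Jan 15, 1831: 31 days (December has 31).
Jan 15, 1831 → Feb 15, 1831: 31 days (January has 31).
Feb 15, 1831 → Mar 15, 1831: 28 days (February has 28).
Mar 15, 1831 → Apr 3, 1831: 19 days.
Total: 2149 days.

2149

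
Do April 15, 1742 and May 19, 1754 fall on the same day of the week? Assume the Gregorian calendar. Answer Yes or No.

From Apr 15, 1742 to May 19, 1754 is 4417 days.
4417 mod 7 = 0, so they are the same weekday.
(Apr 15, 1742 is a Sunday; May 19, 1754 is a Sunday.)

Yes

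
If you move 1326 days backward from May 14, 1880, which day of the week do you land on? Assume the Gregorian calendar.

First find the weekday of May 14, 1880. Doomsday rule: the anchor day for the 1800s is Friday. For year 80: 80÷12 = 6 r 8, and 8÷4 = 2, so 6+8+2 = 16.
Friday + 16 ≡ Sunday — that's 1880's doomsday.
In May the doomsday date is May 9.
May 14 is 5 days after May 9; 5 mod 7 = 5, so Sunday + 5 = Friday.
1326 mod 7 = 3, so 1326 days before a Friday is Friday − 3 = Tuesday.

Tuesday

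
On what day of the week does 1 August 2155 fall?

Doomsday rule: the anchor day for the 2100s is Sunday. For year 55: 55÷12 = 4 r 7, and 7÷4 = 1, so 4+7+1 = 12.
Sunday + 12 ≡ Friday — that's 2155's doomsday.
In August the doomsday date is Aug 8.
Aug 1 is 7 days before Aug 8; 7 mod 7 = 0, so Friday − 0 = Friday.

Friday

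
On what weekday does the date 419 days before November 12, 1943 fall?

Saturday

First find the weekday of Nov 12, 1943. Doomsday rule: the anchor day for the 1900s is Wednesday. For year 43: 43÷12 = 3 r 7, and 7÷4 = 1, so 3+7+1 = 11.
Wednesday + 11 ≡ Sunday — that's 1943's doomsday.
In November the doomsday date is Nov 7.
Nov 12 is 5 days after Nov 7; 5 mod 7 = 5, so Sunday + 5 = Friday.
419 mod 7 = 6, so 419 days before a Friday is Friday − 6 = Saturday.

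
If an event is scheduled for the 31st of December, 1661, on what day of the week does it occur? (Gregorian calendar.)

Doomsday rule: the anchor day for the 1600s is Tuesday. For year 61: 61÷12 = 5 r 1, and 1÷4 = 0, so 5+1+0 = 6.
Tuesday + 6 ≡ Monday — that's 1661's doomsday.
In December the doomsday date is Dec 12.
Dec 31 is 19 days after Dec 12; 19 mod 7 = 5, so Monday + 5 = Saturday.

Saturday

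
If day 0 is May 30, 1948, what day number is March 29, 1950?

May 30, 1948 → May 30, 1949: 365 days.
May 30, 1949 → Jun 30, 1949: 31 days (May has 31).
Jun 30, 1949 → Jul 30, 1949: 30 days (June has 30).
Jul 30, 1949 → Aug 30, 1949: 31 days (July has 31).
Aug 30, 1949 → Sep 30, 1949: 31 days (August has 31).
Sep 30, 1949 → Oct 30, 1949: 30 days (September has 30).
Oct 30, 1949 → Nov 30, 1949: 31 days (October has 31).
Nov 30, 1949 → Dec 30, 1949: 30 days (November has 30).
Dec 30, 1949 → Jan 30, 1950: 31 days (December has 31).
Jan 30, 1950 → Feb 28, 1950: 29 days (January has 31).
Feb 28, 1950 → Mar 28, 1950: 28 days (February has 28).
Mar 28, 1950 → Mar 29, 1950: 1 days.
Total: 668 days.

668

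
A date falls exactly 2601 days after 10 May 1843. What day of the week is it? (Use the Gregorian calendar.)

First find the weekday of May 10, 1843. Doomsday rule: the anchor day for the 1800s is Friday. For year 43: 43÷12 = 3 r 7, and 7÷4 = 1, so 3+7+1 = 11.
Friday + 11 ≡ Tuesday — that's 1843's doomsday.
In May the doomsday date is May 9.
May 10 is 1 day after May 9; 1 mod 7 = 1, so Tuesday + 1 = Wednesday.
2601 mod 7 = 4, so 2601 days after a Wednesday is Wednesday + 4 = Sunday.

Sunday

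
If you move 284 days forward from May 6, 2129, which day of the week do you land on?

May 6, 2129 is a Friday.
284 mod 7 = 4, so 284 days after a Friday is Friday + 4 = Tuesday.

Tuesday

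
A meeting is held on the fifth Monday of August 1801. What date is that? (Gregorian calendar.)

August 1, 1801 is a Saturday.
The first Monday is therefore August 3 (2 days later).
The fifth Monday is 3 + 4×7 = August 31.

August 31, 1801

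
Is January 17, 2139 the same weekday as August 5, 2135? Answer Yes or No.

From Aug 5, 2135 to Jan 17, 2139 is 1261 days.
1261 mod 7 = 1, so they are different weekdays.
(Aug 5, 2135 is a Friday; Jan 17, 2139 is a Saturday.)

No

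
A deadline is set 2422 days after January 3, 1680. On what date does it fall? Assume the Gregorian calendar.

+366 (one year; includes Feb 29, 1680) → Jan 3, 1681 (2056 left).
+365 (one year) → Jan 3, 1682 (1691 left).
+365 (one year) → Jan 3, 1683 (1326 left).
+365 (one year) → Jan 3, 1684 (961 left).
+366 (one year; includes Feb 29, 1684) → Jan 3, 1685 (595 left).
+365 (one year) → Jan 3, 1686 (230 left).
Jan has 31 days: +29 → Feb 1, 1686 (201 left).
Feb has 28 days: +28 → Mar 1, 1686 (173 left).
Mar has 31 days: +31 → Apr 1, 1686 (142 left).
Apr has 30 days: +30 → May 1, 1686 (112 left).
May has 31 days: +31 → Jun 1, 1686 (81 left).
Jun has 30 days: +30 → Jul 1, 1686 (51 left).
Jul has 31 days: +31 → Aug 1, 1686 (20 left).
+20 → Aug 21, 1686.

August 21, 1686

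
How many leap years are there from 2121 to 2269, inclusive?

36

Multiples of 4 in [2121,2269]: 37.
Of those, multiples of 100: 1 (not leap unless ÷400).
Multiples of 400: 0.
Leap years = 37 − 1 + 0 = 36.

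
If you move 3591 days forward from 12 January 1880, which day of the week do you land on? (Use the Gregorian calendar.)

First find the weekday of Jan 12, 1880. Doomsday rule: the anchor day for the 1800s is Friday. For year 80: 80÷12 = 6 r 8, and 8÷4 = 2, so 6+8+2 = 16.
Friday + 16 ≡ Sunday — that's 1880's doomsday.
In January the doomsday date is Jan 4 (1880 is a leap year (divisible by 4)).
Jan 12 is 8 days after Jan 4; 8 mod 7 = 1, so Sunday + 1 = Monday.
3591 mod 7 = 0, so 3591 days after a Monday is Monday + 0 = Monday.

Monday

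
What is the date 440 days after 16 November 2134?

January 30, 2136

+365 (one year) → Nov 16, 2135 (75 left).
Nov has 30 days: +15 → Dec 1, 2135 (60 left).
Dec has 31 days: +31 → Jan 1, 2136 (29 left).
+29 → Jan 30, 2136.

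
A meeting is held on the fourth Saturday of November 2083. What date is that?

November 1, 2083 is a Monday.
The first Saturday is therefore November 6 (5 days later).
The fourth Saturday is 6 + 3×7 = November 27.

November 27, 2083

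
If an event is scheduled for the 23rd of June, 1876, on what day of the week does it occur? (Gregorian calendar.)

Doomsday rule: the anchor day for the 1800s is Friday. For year 76: 76÷12 = 6 r 4, and 4÷4 = 1, so 6+4+1 = 11.
Friday + 11 ≡ Tuesday — that's 1876's doomsday.
In June the doomsday date is Jun 6.
Jun 23 is 17 days after Jun 6; 17 mod 7 = 3, so Tuesday + 3 = Friday.

Friday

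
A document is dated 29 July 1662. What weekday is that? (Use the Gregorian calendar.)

Doomsday rule: the anchor day for the 1600s is Tuesday. For year 62: 62÷12 = 5 r 2, and 2÷4 = 0, so 5+2+0 = 7.
Tuesday + 7 ≡ Tuesday — that's 1662's doomsday.
In July the doomsday date is Jul 11.
Jul 29 is 18 days after Jul 11; 18 mod 7 = 4, so Tuesday + 4 = Saturday.

Saturday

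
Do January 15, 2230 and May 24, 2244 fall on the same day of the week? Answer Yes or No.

From Jan 15, 2230 to May 24, 2244 is 5243 days.
5243 mod 7 = 0, so they are the same weekday.
(Jan 15, 2230 is a Friday; May 24, 2244 is a Friday.)

Yes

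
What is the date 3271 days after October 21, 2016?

October 5, 2025

+365 (one year) → Oct 21, 2017 (2906 left).
+365 (one year) → Oct 21, 2018 (2541 left).
+365 (one year) → Oct 21, 2019 (2176 left).
+366 (one year; includes Feb 29, 2020) → Oct 21, 2020 (1810 left).
+365 (one year) → Oct 21, 2021 (1445 left).
+365 (one year) → Oct 21, 2022 (1080 left).
+365 (one year) → Oct 21, 2023 (715 left).
+366 (one year; includes Feb 29, 2024) → Oct 21, 2024 (349 left).
Oct has 31 days: +11 → Nov 1, 2024 (338 left).
Nov has 30 days: +30 → Dec 1, 2024 (308 left).
Dec has 31 days: +31 → Jan 1, 2025 (277 left).
Jan has 31 days: +31 → Feb 1, 2025 (246 left).
Feb has 28 days: +28 → Mar 1, 2025 (218 left).
Mar has 31 days: +31 → Apr 1, 2025 (187 left).
Apr has 30 days: +30 → May 1, 2025 (157 left).
May has 31 days: +31 → Jun 1, 2025 (126 left).
Jun has 30 days: +30 → Jul 1, 2025 (96 left).
Jul has 31 days: +31 → Aug 1, 2025 (65 left).
Aug has 31 days: +31 → Sep 1, 2025 (34 left).
Sep has 30 days: +30 → Oct 1, 2025 (4 left).
+4 → Oct 5, 2025.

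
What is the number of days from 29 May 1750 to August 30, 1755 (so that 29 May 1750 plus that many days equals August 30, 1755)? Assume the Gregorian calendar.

May 29, 1750 → May 29, 1751: 365 days.
May 29, 1751 → May 29, 1752: 366 days (Feb 29, 1752 is in that span).
May 29, 1752 → May 29, 1753: 365 days.
May 29, 1753 → May 29, 1754: 365 days.
May 29, 1754 → May 29, 1755: 365 days.
May 29, 1755 → Jun 29, 1755: 31 days (May has 31).
Jun 29, 1755 → Jul 29, 1755: 30 days (June has 30).
Jul 29, 1755 → Aug 29, 1755: 31 days (July has 31).
Aug 29, 1755 → Aug 30, 1755: 1 days.
Total: 1919 days.

1919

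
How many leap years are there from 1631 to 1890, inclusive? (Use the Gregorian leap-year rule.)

Multiples of 4 in [1631,1890]: 65.
Of those, multiples of 100: 2 (not leap unless ÷400).
Multiples of 400: 0.
Leap years = 65 − 2 + 0 = 63.

63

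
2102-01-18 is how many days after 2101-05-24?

239

May 24, 2101 → Jun 24, 2101: 31 days (May has 31).
Jun 24, 2101 → Jul 24, 2101: 30 days (June has 30).
Jul 24, 2101 → Aug 24, 2101: 31 days (July has 31).
Aug 24, 2101 → Sep 24, 2101: 31 days (August has 31).
Sep 24, 2101 → Oct 24, 2101: 30 days (September has 30).
Oct 24, 2101 → Nov 24, 2101: 31 days (October has 31).
Nov 24, 2101 → Dec 24, 2101: 30 days (November has 30).
Dec 24, 2101 → Jan 18, 2102: 25 days.
Total: 239 days.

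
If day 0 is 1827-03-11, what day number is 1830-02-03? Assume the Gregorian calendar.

Mar 11, 1827 → Mar 11, 1828: 366 days (Feb 29, 1828 is in that span).
Mar 11, 1828 → Mar 11, 1829: 365 days.
Mar 11, 1829 → Apr 11, 1829: 31 days (March has 31).
Apr 11, 1829 → May 11, 1829: 30 days (April has 30).
May 11, 1829 → Jun 11, 1829: 31 days (May has 31).
Jun 11, 1829 → Jul 11, 1829: 30 days (June has 30).
Jul 11, 1829 → Aug 11, 1829: 31 days (July has 31).
Aug 11, 1829 → Sep 11, 1829: 31 days (August has 31).
Sep 11, 1829 → Oct 11, 1829: 30 days (September has 30).
Oct 11, 1829 → Nov 11, 1829: 31 days (October has 31).
Nov 11, 1829 → Dec 11, 1829: 30 days (November has 30).
Dec 11, 1829 → Jan 11, 1830: 31 days (December has 31).
Jan 11, 1830 → Feb 3, 1830: 23 days.
Total: 1060 days.

1060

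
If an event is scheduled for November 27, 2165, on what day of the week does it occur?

Wednesday

Doomsday rule: the anchor day for the 2100s is Sunday. For year 65: 65÷12 = 5 r 5, and 5÷4 = 1, so 5+5+1 = 11.
Sunday + 11 ≡ Thursday — that's 2165's doomsday.
In November the doomsday date is Nov 7.
Nov 27 is 20 days after Nov 7; 20 mod 7 = 6, so Thursday + 6 = Wednesday.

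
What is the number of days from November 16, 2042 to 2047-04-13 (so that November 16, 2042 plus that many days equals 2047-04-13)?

Nov 16, 2042 → Nov 16, 2043: 365 days.
Nov 16, 2043 → Nov 16, 2044: 366 days (Feb 29, 2044 is in that span).
Nov 16, 2044 → Nov 16, 2045: 365 days.
Nov 16, 2045 → Nov 16, 2046: 365 days.
Nov 16, 2046 → Dec 16, 2046: 30 days (November has 30).
Dec 16, 2046 → Jan 16, 2047: 31 days (December has 31).
Jan 16, 2047 → Feb 16, 2047: 31 days (January has 31).
Feb 16, 2047 → Mar 16, 2047: 28 days (February has 28).
Mar 16, 2047 → Apr 13, 2047: 28 days.
Total: 1609 days.

1609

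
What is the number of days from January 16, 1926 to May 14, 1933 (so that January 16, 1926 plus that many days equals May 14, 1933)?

Jan 16, 1926 → Jan 16, 1927: 365 days.
Jan 16, 1927 → Jan 16, 1928: 365 days.
Jan 16, 1928 → Jan 16, 1929: 366 days (Feb 29, 1928 is in that span).
Jan 16, 1929 → Jan 16, 1930: 365 days.
Jan 16, 1930 → Jan 16, 1931: 365 days.
Jan 16, 1931 → Jan 16, 1932: 365 days.
Jan 16, 1932 → Jan 16, 1933: 366 days (Feb 29, 1932 is in that span).
Jan 16, 1933 → Feb 16, 1933: 31 days (January has 31).
Feb 16, 1933 → Mar 16, 1933: 28 days (February has 28).
Mar 16, 1933 → Apr 16, 1933: 31 days (March has 31).
Apr 16, 1933 → May 14, 1933: 28 days.
Total: 2675 days.

2675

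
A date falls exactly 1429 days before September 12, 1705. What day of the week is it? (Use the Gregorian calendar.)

Friday

First find the weekday of Sep 12, 1705. Doomsday rule: the anchor day for the 1700s is Sunday. For year 05: 5÷12 = 0 r 5, and 5÷4 = 1, so 0+5+1 = 6.
Sunday + 6 ≡ Saturday — that's 1705's doomsday.
In September the doomsday date is Sep 5.
Sep 12 is 7 days after Sep 5; 7 mod 7 = 0, so Saturday + 0 = Saturday.
1429 mod 7 = 1, so 1429 days before a Saturday is Saturday − 1 = Friday.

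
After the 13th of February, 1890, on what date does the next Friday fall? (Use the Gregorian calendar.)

Feb 13, 1890 is a Thursday.
From Thursday to the next Friday is 1 day.
Feb 13, 1890 + 1 = Feb 14, 1890.

February 14, 1890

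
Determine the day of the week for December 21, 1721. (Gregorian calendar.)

Sunday

Doomsday rule: the anchor day for the 1700s is Sunday. For year 21: 21÷12 = 1 r 9, and 9÷4 = 2, so 1+9+2 = 12.
Sunday + 12 ≡ Friday — that's 1721's doomsday.
In December the doomsday date is Dec 12.
Dec 21 is 9 days after Dec 12; 9 mod 7 = 2, so Friday + 2 = Sunday.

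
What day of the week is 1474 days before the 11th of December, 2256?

Dec 11, 2256 is a Thursday.
1474 mod 7 = 4, so 1474 days before a Thursday is Thursday − 4 = Sunday.

Sunday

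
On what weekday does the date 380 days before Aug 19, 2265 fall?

Thursday

Aug 19, 2265 is a Saturday.
380 mod 7 = 2, so 380 days before a Saturday is Saturday − 2 = Thursday.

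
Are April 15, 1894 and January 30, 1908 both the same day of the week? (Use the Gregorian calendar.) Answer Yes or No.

No

From Apr 15, 1894 to Jan 30, 1908 is 5037 days.
5037 mod 7 = 4, so they are different weekdays.
(Apr 15, 1894 is a Sunday; Jan 30, 1908 is a Thursday.)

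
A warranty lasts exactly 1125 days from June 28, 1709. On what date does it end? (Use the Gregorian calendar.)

July 27, 1712

+365 (one year) → Jun 28, 1710 (760 left).
+365 (one year) → Jun 28, 1711 (395 left).
Jun has 30 days: +3 → Jul 1, 1711 (392 left).
Jul has 31 days: +31 → Aug 1, 1711 (361 left).
Aug has 31 days: +31 → Sep 1, 1711 (330 left).
Sep has 30 days: +30 → Oct 1, 1711 (300 left).
Oct has 31 days: +31 → Nov 1, 1711 (269 left).
Nov has 30 days: +30 → Dec 1, 1711 (239 left).
Dec has 31 days: +31 → Jan 1, 1712 (208 left).
Jan has 31 days: +31 → Feb 1, 1712 (177 left).
Feb has 29 days: +29 → Mar 1, 1712 (148 left).
Mar has 31 days: +31 → Apr 1, 1712 (117 left).
Apr has 30 days: +30 → May 1, 1712 (87 left).
May has 31 days: +31 → Jun 1, 1712 (56 left).
Jun has 30 days: +30 → Jul 1, 1712 (26 left).
+26 → Jul 27, 1712.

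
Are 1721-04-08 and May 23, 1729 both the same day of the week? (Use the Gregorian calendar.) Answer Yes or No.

From Apr 8, 1721 to May 23, 1729 is 2967 days.
2967 mod 7 = 6, so they are different weekdays.
(Apr 8, 1721 is a Tuesday; May 23, 1729 is a Monday.)

No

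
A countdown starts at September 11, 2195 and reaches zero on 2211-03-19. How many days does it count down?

Sep 11, 2195 → Sep 11, 2196: 366 days (Feb 29, 2196 is in that span).
Sep 11, 2196 → Sep 11, 2197: 365 days.
Sep 11, 2197 → Sep 11, 2198: 365 days.
Sep 11, 2198 → Sep 11, 2199: 365 days.
Sep 11, 2199 → Sep 11, 2200: 365 days.
Sep 11, 2200 → Sep 11, 2201: 365 days.
Sep 11, 2201 → Sep 11, 2202: 365 days.
Sep 11, 2202 → Sep 11, 2203: 365 days.
Sep 11, 2203 → Sep 11, 2204: 366 days (Feb 29, 2204 is in that span).
Sep 11, 2204 → Sep 11, 2205: 365 days.
Sep 11, 2205 → Sep 11, 2206: 365 days.
Sep 11, 2206 → Sep 11, 2207: 365 days.
Sep 11, 2207 → Sep 11, 2208: 366 days (Feb 29, 2208 is in that span).
Sep 11, 2208 → Sep 11, 2209: 365 days.
Sep 11, 2209 → Sep 11, 2210: 365 days.
Sep 11, 2210 → Oct 11, 2210: 30 days (September has 30).
Oct 11, 2210 → Nov 11, 2210: 31 days (October has 31).
Nov 11, 2210 → Dec 11, 2210: 30 days (November has 30).
Dec 11, 2210 → Jan 11, 2211: 31 days (December has 31).
Jan 11, 2211 → Feb 11, 2211: 31 days (January has 31).
Feb 11, 2211 → Mar 11, 2211: 28 days (February has 28).
Mar 11, 2211 → Mar 19, 2211: 8 days.
Total: 5667 days.

5667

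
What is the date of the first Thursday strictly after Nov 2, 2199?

Nov 2, 2199 is a Saturday.
From Saturday to the next Thursday is 5 days.
Nov 2, 2199 + 5 = Nov 7, 2199.

November 7, 2199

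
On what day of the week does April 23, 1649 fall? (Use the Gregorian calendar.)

Doomsday rule: the anchor day for the 1600s is Tuesday. For year 49: 49÷12 = 4 r 1, and 1÷4 = 0, so 4+1+0 = 5.
Tuesday + 5 ≡ Sunday — that's 1649's doomsday.
In April the doomsday date is Apr 4.
Apr 23 is 19 days after Apr 4; 19 mod 7 = 5, so Sunday + 5 = Friday.

Friday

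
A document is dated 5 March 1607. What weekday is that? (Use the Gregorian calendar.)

Doomsday rule: the anchor day for the 1600s is Tuesday. For year 07: 7÷12 = 0 r 7, and 7÷4 = 1, so 0+7+1 = 8.
Tuesday + 8 ≡ Wednesday — that's 1607's doomsday.
In March the doomsday date is Mar 14.
Mar 5 is 9 days before Mar 14; 9 mod 7 = 2, so Wednesday − 2 = Monday.

Monday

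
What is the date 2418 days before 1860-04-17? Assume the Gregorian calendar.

−366 (one year; includes Feb 29, 1860) → Apr 17, 1859 (2052 left).
−365 (one year) → Apr 17, 1858 (1687 left).
−365 (one year) → Apr 17, 1857 (1322 left).
−365 (one year) → Apr 17, 1856 (957 left).
−366 (one year; includes Feb 29, 1856) → Apr 17, 1855 (591 left).
−365 (one year) → Apr 17, 1854 (226 left).
−17 → Mar 31, 1854 (end of Mar, 31 days; 209 left).
−31 → Feb 28, 1854 (end of Feb, 28 days; 178 left).
−28 → Jan 31, 1854 (end of Jan, 31 days; 150 left).
−31 → Dec 31, 1853 (end of Dec, 31 days; 119 left).
−31 → Nov 30, 1853 (end of Nov, 30 days; 88 left).
−30 → Oct 31, 1853 (end of Oct, 31 days; 58 left).
−31 → Sep 30, 1853 (end of Sep, 30 days; 27 left).
−27 → Sep 3, 1853.

September 3, 1853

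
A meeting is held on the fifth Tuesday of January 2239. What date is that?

January 29, 2239

January 1, 2239 is a Tuesday.
The first Tuesday is therefore January 1 (same day).
The fifth Tuesday is 1 + 4×7 = January 29.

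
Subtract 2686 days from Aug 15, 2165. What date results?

−365 (one year) → Aug 15, 2164 (2321 left).
−366 (one year; includes Feb 29, 2164) → Aug 15, 2163 (1955 left).
−365 (one year) → Aug 15, 2162 (1590 left).
−365 (one year) → Aug 15, 2161 (1225 left).
−365 (one year) → Aug 15, 2160 (860 left).
−366 (one year; includes Feb 29, 2160) → Aug 15, 2159 (494 left).
−365 (one year) → Aug 15, 2158 (129 left).
−15 → Jul 31, 2158 (end of Jul, 31 days; 114 left).
−31 → Jun 30, 2158 (end of Jun, 30 days; 83 left).
−30 → May 31, 2158 (end of May, 31 days; 53 left).
−31 → Apr 30, 2158 (end of Apr, 30 days; 22 left).
−22 → Apr 8, 2158.

April 8, 2158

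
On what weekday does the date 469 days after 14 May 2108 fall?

First find the weekday of May 14, 2108. Doomsday rule: the anchor day for the 2100s is Sunday. For year 08: 8÷12 = 0 r 8, and 8÷4 = 2, so 0+8+2 = 10.
Sunday + 10 ≡ Wednesday — that's 2108's doomsday.
In May the doomsday date is May 9.
May 14 is 5 days after May 9; 5 mod 7 = 5, so Wednesday + 5 = Monday.
469 mod 7 = 0, so 469 days after a Monday is Monday + 0 = Monday.

Monday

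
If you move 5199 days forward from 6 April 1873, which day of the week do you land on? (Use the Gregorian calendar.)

Apr 6, 1873 is a Sunday.
5199 mod 7 = 5, so 5199 days after a Sunday is Sunday + 5 = Friday.

Friday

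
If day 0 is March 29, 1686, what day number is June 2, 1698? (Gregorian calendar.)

Mar 29, 1686 → Mar 29, 1687: 365 days.
Mar 29, 1687 → Mar 29, 1688: 366 days (Feb 29, 1688 is in that span).
Mar 29, 1688 → Mar 29, 1689: 365 days.
Mar 29, 1689 → Mar 29, 1690: 365 days.
Mar 29, 1690 → Mar 29, 1691: 365 days.
Mar 29, 1691 → Mar 29, 1692: 366 days (Feb 29, 1692 is in that span).
Mar 29, 1692 → Mar 29, 1693: 365 days.
Mar 29, 1693 → Mar 29, 1694: 365 days.
Mar 29, 1694 → Mar 29, 1695: 365 days.
Mar 29, 1695 → Mar 29, 1696: 366 days (Feb 29, 1696 is in that span).
Mar 29, 1696 → Mar 29, 1697: 365 days.
Mar 29, 1697 → Mar 29, 1698: 365 days.
Mar 29, 1698 → Apr 29, 1698: 31 days (March has 31).
Apr 29, 1698 → May 29, 1698: 30 days (April has 30).
May 29, 1698 → Jun 2, 1698: 4 days.
Total: 4448 days.

4448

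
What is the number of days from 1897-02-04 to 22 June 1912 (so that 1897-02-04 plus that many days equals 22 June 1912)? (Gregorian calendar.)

Feb 4, 1897 → Feb 4, 1898: 365 days.
Feb 4, 1898 → Feb 4, 1899: 365 days.
Feb 4, 1899 → Feb 4, 1900: 365 days.
Feb 4, 1900 → Feb 4, 1901: 365 days.
Feb 4, 1901 → Feb 4, 1902: 365 days.
Feb 4, 1902 → Feb 4, 1903: 365 days.
Feb 4, 1903 → Feb 4, 1904: 365 days.
Feb 4, 1904 → Feb 4, 1905: 366 days (Feb 29, 1904 is in that span).
Feb 4, 1905 → Feb 4, 1906: 365 days.
Feb 4, 1906 → Feb 4, 1907: 365 days.
Feb 4, 1907 → Feb 4, 1908: 365 days.
Feb 4, 1908 → Feb 4, 1909: 366 days (Feb 29, 1908 is in that span).
Feb 4, 1909 → Feb 4, 1910: 365 days.
Feb 4, 1910 → Feb 4, 1911: 365 days.
Feb 4, 1911 → Feb 4, 1912: 365 days.
Feb 4, 1912 → Mar 4, 1912: 29 days (February has 29).
Mar 4, 1912 → Apr 4, 1912: 31 days (March has 31).
Apr 4, 1912 → May 4, 1912: 30 days (April has 30).
May 4, 1912 → Jun 4, 1912: 31 days (May has 31).
Jun 4, 1912 → Jun 22, 1912: 18 days.
Total: 5616 days.

5616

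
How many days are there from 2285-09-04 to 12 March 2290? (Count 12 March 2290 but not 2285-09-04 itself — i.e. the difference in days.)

1650

Sep 4, 2285 → Sep 4, 2286: 365 days.
Sep 4, 2286 → Sep 4, 2287: 365 days.
Sep 4, 2287 → Sep 4, 2288: 366 days (Feb 29, 2288 is in that span).
Sep 4, 2288 → Sep 4, 2289: 365 days.
Sep 4, 2289 → Oct 4, 2289: 30 days (September has 30).
Oct 4, 2289 → Nov 4, 2289: 31 days (October has 31).
Nov 4, 2289 → Dec 4, 2289: 30 days (November has 30).
Dec 4, 2289 → Jan 4, 2290: 31 days (December has 31).
Jan 4, 2290 → Feb 4, 2290: 31 days (January has 31).
Feb 4, 2290 → Mar 4, 2290: 28 days (February has 28).
Mar 4, 2290 → Mar 12, 2290: 8 days.
Total: 1650 days.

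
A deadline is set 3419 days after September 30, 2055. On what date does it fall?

+366 (one year; includes Feb 29, 2056) → Sep 30, 2056 (3053 left).
+365 (one year) → Sep 30, 2057 (2688 left).
+365 (one year) → Sep 30, 2058 (2323 left).
+365 (one year) → Sep 30, 2059 (1958 left).
+366 (one year; includes Feb 29, 2060) → Sep 30, 2060 (1592 left).
+365 (one year) → Sep 30, 2061 (1227 left).
+365 (one year) → Sep 30, 2062 (862 left).
+365 (one year) → Sep 30, 2063 (497 left).
+366 (one year; includes Feb 29, 2064) → Sep 30, 2064 (131 left).
Sep has 30 days: +1 → Oct 1, 2064 (130 left).
Oct has 31 days: +31 → Nov 1, 2064 (99 left).
Nov has 30 days: +30 → Dec 1, 2064 (69 left).
Dec has 31 days: +31 → Jan 1, 2065 (38 left).
Jan has 31 days: +31 → Feb 1, 2065 (7 left).
+7 → Feb 8, 2065.

February 8, 2065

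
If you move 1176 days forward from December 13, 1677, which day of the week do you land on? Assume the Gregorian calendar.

Monday

Dec 13, 1677 is a Monday.
1176 mod 7 = 0, so 1176 days after a Monday is Monday + 0 = Monday.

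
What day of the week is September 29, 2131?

Doomsday rule: the anchor day for the 2100s is Sunday. For year 31: 31÷12 = 2 r 7, and 7÷4 = 1, so 2+7+1 = 10.
Sunday + 10 ≡ Wednesday — that's 2131's doomsday.
In September the doomsday date is Sep 5.
Sep 29 is 24 days after Sep 5; 24 mod 7 = 3, so Wednesday + 3 = Saturday.

Saturday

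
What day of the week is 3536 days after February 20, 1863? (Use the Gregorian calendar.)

Saturday

Feb 20, 1863 is a Friday.
3536 mod 7 = 1, so 3536 days after a Friday is Friday + 1 = Saturday.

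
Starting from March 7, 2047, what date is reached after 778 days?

+366 (one year; includes Feb 29, 2048) → Mar 7, 2048 (412 left).
+365 (one year) → Mar 7, 2049 (47 left).
Mar has 31 days: +25 → Apr 1, 2049 (22 left).
+22 → Apr 23, 2049.

April 23, 2049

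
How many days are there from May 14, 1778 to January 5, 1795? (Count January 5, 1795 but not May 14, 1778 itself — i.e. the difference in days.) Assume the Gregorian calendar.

May 14, 1778 → May 14, 1779: 365 days.
May 14, 1779 → May 14, 1780: 366 days (Feb 29, 1780 is in that span).
May 14, 1780 → May 14, 1781: 365 days.
May 14, 1781 → May 14, 1782: 365 days.
May 14, 1782 → May 14, 1783: 365 days.
May 14, 1783 → May 14, 1784: 366 days (Feb 29, 1784 is in that span).
May 14, 1784 → May 14, 1785: 365 days.
May 14, 1785 → May 14, 1786: 365 days.
May 14, 1786 → May 14, 1787: 365 days.
May 14, 1787 → May 14, 1788: 366 days (Feb 29, 1788 is in that span).
May 14, 1788 → May 14, 1789: 365 days.
May 14, 1789 → May 14, 1790: 365 days.
May 14, 1790 → May 14, 1791: 365 days.
May 14, 1791 → May 14, 1792: 366 days (Feb 29, 1792 is in that span).
May 14, 1792 → May 14, 1793: 365 days.
May 14, 1793 → May 14, 1794: 365 days.
May 14, 1794 → Jun 14, 1794: 31 days (May has 31).
Jun 14, 1794 → Jul 14, 1794: 30 days (June has 30).
Jul 14, 1794 → Aug 14, 1794: 31 days (July has 31).
Aug 14, 1794 → Sep 14, 1794: 31 days (August has 31).
Sep 14, 1794 → Oct 14, 1794: 30 days (September has 30).
Oct 14, 1794 → Nov 14, 1794: 31 days (October has 31).
Nov 14, 1794 → Dec 14, 1794: 30 days (November has 30).
Dec 14, 1794 → Jan 5, 1795: 22 days.
Total: 6080 days.

6080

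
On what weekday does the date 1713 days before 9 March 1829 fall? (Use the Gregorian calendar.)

Wednesday

First find the weekday of Mar 9, 1829. Doomsday rule: the anchor day for the 1800s is Friday. For year 29: 29÷12 = 2 r 5, and 5÷4 = 1, so 2+5+1 = 8.
Friday + 8 ≡ Saturday — that's 1829's doomsday.
In March the doomsday date is Mar 14.
Mar 9 is 5 days before Mar 14; 5 mod 7 = 5, so Saturday − 5 = Monday.
1713 mod 7 = 5, so 1713 days before a Monday is Monday − 5 = Wednesday.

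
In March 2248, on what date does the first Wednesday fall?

March 1, 2248 is a Wednesday.
The first Wednesday is therefore March 1 (same day).

March 1, 2248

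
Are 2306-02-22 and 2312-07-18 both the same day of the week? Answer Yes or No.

Yes

From Feb 22, 2306 to Jul 18, 2312 is 2338 days.
2338 mod 7 = 0, so they are the same weekday.
(Feb 22, 2306 is a Thursday; Jul 18, 2312 is a Thursday.)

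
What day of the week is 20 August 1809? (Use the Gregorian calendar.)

Sunday

Doomsday rule: the anchor day for the 1800s is Friday. For year 09: 9÷12 = 0 r 9, and 9÷4 = 2, so 0+9+2 = 11.
Friday + 11 ≡ Tuesday — that's 1809's doomsday.
In August the doomsday date is Aug 8.
Aug 20 is 12 days after Aug 8; 12 mod 7 = 5, so Tuesday + 5 = Sunday.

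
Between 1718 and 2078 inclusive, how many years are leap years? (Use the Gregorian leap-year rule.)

88

Multiples of 4 in [1718,2078]: 90.
Of those, multiples of 100: 3 (not leap unless ÷400).
Multiples of 400: 1.
Leap years = 90 − 3 + 1 = 88.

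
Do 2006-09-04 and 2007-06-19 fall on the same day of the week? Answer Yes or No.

From Sep 4, 2006 to Jun 19, 2007 is 288 days.
288 mod 7 = 1, so they are different weekdays.
(Sep 4, 2006 is a Monday; Jun 19, 2007 is a Tuesday.)

No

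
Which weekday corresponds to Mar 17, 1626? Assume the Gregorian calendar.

Doomsday rule: the anchor day for the 1600s is Tuesday. For year 26: 26÷12 = 2 r 2, and 2÷4 = 0, so 2+2+0 = 4.
Tuesday + 4 ≡ Saturday — that's 1626's doomsday.
In March the doomsday date is Mar 14.
Mar 17 is 3 days after Mar 14; 3 mod 7 = 3, so Saturday + 3 = Tuesday.

Tuesday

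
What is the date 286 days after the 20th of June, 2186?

Jun has 30 days: +11 → Jul 1, 2186 (275 left).
Jul has 31 days: +31 → Aug 1, 2186 (244 left).
Aug has 31 days: +31 → Sep 1, 2186 (213 left).
Sep has 30 days: +30 → Oct 1, 2186 (183 left).
Oct has 31 days: +31 → Nov 1, 2186 (152 left).
Nov has 30 days: +30 → Dec 1, 2186 (122 left).
Dec has 31 days: +31 → Jan 1, 2187 (91 left).
Jan has 31 days: +31 → Feb 1, 2187 (60 left).
Feb has 28 days: +28 → Mar 1, 2187 (32 left).
Mar has 31 days: +31 → Apr 1, 2187 (1 left).
+1 → Apr 2, 2187.

April 2, 2187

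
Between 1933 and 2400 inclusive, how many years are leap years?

Multiples of 4 in [1933,2400]: 117.
Of those, multiples of 100: 5 (not leap unless ÷400).
Multiples of 400: 2.
Leap years = 117 − 5 + 2 = 114.

114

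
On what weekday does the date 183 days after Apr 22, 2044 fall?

Apr 22, 2044 is a Friday.
183 mod 7 = 1, so 183 days after a Friday is Friday + 1 = Saturday.

Saturday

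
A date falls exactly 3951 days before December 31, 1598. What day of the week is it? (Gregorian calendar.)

Monday

Dec 31, 1598 is a Thursday.
3951 mod 7 = 3, so 3951 days before a Thursday is Thursday − 3 = Monday.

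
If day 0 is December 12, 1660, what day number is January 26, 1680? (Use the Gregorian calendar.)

6984

Dec 12, 1660 → Dec 12, 1661: 365 days.
Dec 12, 1661 → Dec 12, 1662: 365 days.
Dec 12, 1662 → Dec 12, 1663: 365 days.
Dec 12, 1663 → Dec 12, 1664: 366 days (Feb 29, 1664 is in that span).
Dec 12, 1664 → Dec 12, 1665: 365 days.
Dec 12, 1665 → Dec 12, 1666: 365 days.
Dec 12, 1666 → Dec 12, 1667: 365 days.
Dec 12, 1667 → Dec 12, 1668: 366 days (Feb 29, 1668 is in that span).
Dec 12, 1668 → Dec 12, 1669: 365 days.
Dec 12, 1669 → Dec 12, 1670: 365 days.
Dec 12, 1670 → Dec 12, 1671: 365 days.
Dec 12, 1671 → Dec 12, 1672: 366 days (Feb 29, 1672 is in that span).
Dec 12, 1672 → Dec 12, 1673: 365 days.
Dec 12, 1673 → Dec 12, 1674: 365 days.
Dec 12, 1674 → Dec 12, 1675: 365 days.
Dec 12, 1675 → Dec 12, 1676: 366 days (Feb 29, 1676 is in that span).
Dec 12, 1676 → Dec 12, 1677: 365 days.
Dec 12, 1677 → Dec 12, 1678: 365 days.
Dec 12, 1678 → Dec 12, 1679: 365 days.
Dec 12, 1679 → Jan 12, 1680: 31 days (December has 31).
Jan 12, 1680 → Jan 26, 1680: 14 days.
Total: 6984 days.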